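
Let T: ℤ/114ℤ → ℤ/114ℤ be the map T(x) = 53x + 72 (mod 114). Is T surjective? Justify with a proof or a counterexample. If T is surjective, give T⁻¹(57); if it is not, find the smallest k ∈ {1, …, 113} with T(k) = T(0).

Recall that surjectivity means every element of the codomain has a preimage under T.
Since gcd(53, 114) = 1, 53 is invertible modulo 114. Euclid's algorithm: 114 = 2·53 + 8, 53 = 6·8 + 5, 8 = 1·5 + 3, 5 = 1·3 + 2, 3 = 1·2 + 1; back-substituting gives 1 = 71·53 − 33·114, so 53⁻¹ ≡ 71 (mod 114).
For any y ∈ ℤ/114ℤ, x = 71(y − 72) mod 114 satisfies T(x) = 53·71(y − 72) + 72 ≡ y (since 53·71 ≡ 1 mod 114). So every y has a preimage.
So T is surjective.
Since T is surjective, we compute T⁻¹(57): solve 53x + 72 ≡ 57 (mod 114), i.e. 53x ≡ 99 (mod 114).
Multiplying by 53⁻¹ = 71 gives x ≡ 71·99 = 7029 = 61·114 + 75 ≡ 75 (mod 114).
Check: T(75) = 53·75 + 72 = 4047 = 35·114 + 57 ≡ 57 (mod 114).

75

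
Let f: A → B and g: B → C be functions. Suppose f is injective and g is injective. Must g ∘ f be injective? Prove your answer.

Suppose (g ∘ f)(s) = (g ∘ f)(t), i.e. g(f(s)) = g(f(t)).
Since g is injective, f(s) = f(t). Since f is injective, s = t. So g ∘ f is injective.

injective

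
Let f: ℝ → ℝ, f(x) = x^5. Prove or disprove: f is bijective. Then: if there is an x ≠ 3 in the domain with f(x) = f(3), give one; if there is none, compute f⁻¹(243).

On ℝ, x ↦ x^5 is strictly increasing (injective) and for any y ∈ ℝ the 5th root y^{1/5} lies in ℝ (surjective). So f is bijective.
Since x ↦ x^5 is strictly increasing on ℝ, it is injective there, so no x ≠ 3 in the domain has f(x) = f(3). We therefore compute f⁻¹(243) = 243^{1/5} = 3 (indeed 3^5 = 243).

3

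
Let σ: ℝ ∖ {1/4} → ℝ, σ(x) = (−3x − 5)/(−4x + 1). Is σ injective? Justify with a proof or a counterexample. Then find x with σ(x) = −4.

-1/19

Suppose σ(u) = σ(v). Cross-multiplying: (−3u − 5)(−4v + 1) = (−3v − 5)(−4u + 1).
Expanding both sides and cancelling the symmetric terms leaves −23·(u − v) = 0. Since −23 ≠ 0, u = v. Hence σ is injective.
Solving σ(x) = −4: cross-multiplying gives −3x − 5 = −4(−4x + 1), which rearranges to −19x = 1, so x = −1/19.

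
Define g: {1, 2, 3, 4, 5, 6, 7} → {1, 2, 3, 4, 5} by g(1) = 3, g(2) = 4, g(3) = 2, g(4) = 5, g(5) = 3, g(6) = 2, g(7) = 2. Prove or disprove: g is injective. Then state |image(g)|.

g(1) = 3 = g(5) with 1 ≠ 5, so g is not injective.
The image of g is {2, 3, 4, 5}, which has 4 elements.

4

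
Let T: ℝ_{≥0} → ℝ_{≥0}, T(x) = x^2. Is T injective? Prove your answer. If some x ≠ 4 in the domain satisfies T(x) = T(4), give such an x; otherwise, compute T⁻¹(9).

3

On ℝ_{≥0}, x ↦ x^2 is strictly increasing, so T(x_1) = T(x_2) forces x_1 = x_2. Therefore T is injective.
Since x ↦ x^2 is strictly increasing on ℝ_{≥0}, it is injective there, so no x ≠ 4 in the domain has T(x) = T(4). We therefore compute T⁻¹(9) = 9^{1/2} = 3 (indeed 3^2 = 9).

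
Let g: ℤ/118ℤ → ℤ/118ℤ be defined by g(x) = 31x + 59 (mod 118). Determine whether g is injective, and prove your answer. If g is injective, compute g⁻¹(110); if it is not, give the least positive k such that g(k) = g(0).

Suppose g(a) = g(b) in ℤ/118ℤ. Then 31a + 59 ≡ 31b + 59 (mod 118), hence 31(a − b) ≡ 0 (mod 118).
Since gcd(31, 118) = 1, 31 is invertible modulo 118, therefore a − b ≡ 0 (mod 118), i.e. a = b.
So g is injective.
We now compute 31⁻¹ mod 118 explicitly. Euclid's algorithm: 118 = 3·31 + 25, 31 = 1·25 + 6, 25 = 4·6 + 1; back-substituting gives 1 = 99·31 − 26·118, so 31⁻¹ ≡ 99 (mod 118).
Since g is injective, we compute g⁻¹(110): solve 31x + 59 ≡ 110 (mod 118), i.e. 31x ≡ 51 (mod 118).
Multiplying by 31⁻¹ = 99 gives x ≡ 99·51 = 5049 = 42·118 + 93 ≡ 93 (mod 118).
Check: g(93) = 31·93 + 59 = 2942 = 24·118 + 110 ≡ 110 (mod 118).

93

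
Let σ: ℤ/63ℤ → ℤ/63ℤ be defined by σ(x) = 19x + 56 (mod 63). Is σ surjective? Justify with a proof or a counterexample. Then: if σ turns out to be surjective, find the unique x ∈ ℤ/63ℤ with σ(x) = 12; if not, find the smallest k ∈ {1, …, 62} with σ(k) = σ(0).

Since gcd(19, 63) = 1, 19 is invertible modulo 63. Euclid's algorithm: 63 = 3·19 + 6, 19 = 3·6 + 1; back-substituting gives 1 = 10·19 − 3·63, so 19⁻¹ ≡ 10 (mod 63).
Then y ↦ 10(y − 56) is a two-sided inverse to σ, so every y ∈ ℤ/63ℤ has a preimage.
Thus σ is surjective.
Since σ is surjective, we find σ⁻¹(12): we need 19x ≡ 12 − 56 ≡ 19 (mod 63). Using 19⁻¹ = 10: x ≡ 10·19 = 190 = 3·63 + 1, so x = 1.
Check: σ(1) = 19·1 + 56 = 75 = 1·63 + 12 ≡ 12 (mod 63).

1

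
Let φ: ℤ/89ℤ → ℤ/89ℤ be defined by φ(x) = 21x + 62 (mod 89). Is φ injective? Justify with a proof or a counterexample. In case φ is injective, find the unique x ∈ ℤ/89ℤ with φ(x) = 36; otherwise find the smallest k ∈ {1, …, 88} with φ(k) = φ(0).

3

By definition, φ is injective when φ(a) = φ(b) forces a = b.
If φ(a) = φ(b), then 21a ≡ 21b (mod 89). Because gcd(21, 89) = 1, we may cancel 21 to get a ≡ b (mod 89).
Hence φ is injective.
We now compute 21⁻¹ mod 89 explicitly. Euclid's algorithm: 89 = 4·21 + 5, 21 = 4·5 + 1; back-substituting gives 1 = 17·21 − 4·89, so 21⁻¹ ≡ 17 (mod 89).
Since φ is injective, we compute φ⁻¹(36): solve 21x + 62 ≡ 36 (mod 89), i.e. 21x ≡ 63 (mod 89).
Multiplying by 21⁻¹ = 17 gives x ≡ 17·63 = 1071 = 12·89 + 3 ≡ 3 (mod 89).
Check: φ(3) = 21·3 + 62 = 125 = 1·89 + 36 ≡ 36 (mod 89).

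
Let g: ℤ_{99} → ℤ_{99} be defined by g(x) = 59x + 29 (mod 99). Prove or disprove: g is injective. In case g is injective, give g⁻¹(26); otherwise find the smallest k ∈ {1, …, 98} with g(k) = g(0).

57

Recall: g is injective when g(s) = g(t) forces s = t.
If g(s) = g(t), then 59s ≡ 59t (mod 99). Because gcd(59, 99) = 1, we may cancel 59 to get s ≡ t (mod 99).
Hence g is injective.
We now compute 59⁻¹ mod 99 explicitly. Euclid's algorithm: 99 = 1·59 + 40, 59 = 1·40 + 19, 40 = 2·19 + 2, 19 = 9·2 + 1; back-substituting gives 1 = 47·59 − 28·99, so 59⁻¹ ≡ 47 (mod 99).
Since g is injective, we compute g⁻¹(26): solve 59x + 29 ≡ 26 (mod 99), i.e. 59x ≡ 96 (mod 99).
Multiplying by 59⁻¹ = 47 gives x ≡ 47·96 = 4512 = 45·99 + 57 ≡ 57 (mod 99).
Check: g(57) = 59·57 + 29 = 3392 = 34·99 + 26 ≡ 26 (mod 99).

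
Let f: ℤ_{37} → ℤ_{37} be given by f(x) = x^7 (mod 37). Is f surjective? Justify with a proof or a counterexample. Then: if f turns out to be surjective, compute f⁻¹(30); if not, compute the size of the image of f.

4

Since 37 is prime, the nonzero elements of ℤ_{37} form a cyclic group of order 36.
As gcd(7, 36) = 1, raising to the 7th power is a bijection on this group: if x_1^7 ≡ x_2^7 then (x_1x_2^{−1})^7 = 1, and the only element of order dividing gcd(7, 36) = 1 is 1, so x_1 = x_2.
With f(0) = 0 this makes f injective on all of ℤ_{37}, hence bijective (finite equal-size domain and codomain). In particular f is surjective.
Since f is surjective, we find the preimage of 30. The inverse of x ↦ x^7 on (ℤ_{37})^× is x ↦ x^31, because 7·31 = 217 = 6·36 + 1 ≡ 1 (mod 36) and x^{36} = 1 for x ≠ 0 (Fermat). So f⁻¹(30) = 30^31 mod 37.
Repeated squaring mod 37: 30^1 ≡ 30, 30^2 ≡ 30² = 900 ≡ 12, 30^4 ≡ 12² = 144 ≡ 33, 30^8 ≡ 33² = 1089 ≡ 16, 30^16 ≡ 16² = 256 ≡ 34. Since 31 = 16 + 8 + 4 + 2 + 1, 30^31 ≡ 34·16·33·12·30: 34·16 = 544 ≡ 26, then 26·33 = 858 ≡ 7, then 7·12 = 84 ≡ 10, then 10·30 = 300 ≡ 4. So 30^31 ≡ 4 (mod 37).
Hence f⁻¹(30) = 4.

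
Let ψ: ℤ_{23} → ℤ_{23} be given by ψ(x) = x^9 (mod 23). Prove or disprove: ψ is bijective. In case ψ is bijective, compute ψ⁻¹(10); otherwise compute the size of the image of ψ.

Since 23 is prime, the nonzero elements of ℤ_{23} form a cyclic group of order 22.
As gcd(9, 22) = 1, raising to the 9th power is a bijection on this group: if a^9 ≡ b^9 then (ab^{−1})^9 = 1, and the only element of order dividing gcd(9, 22) = 1 is 1, so a = b.
With ψ(0) = 0 this makes ψ injective on all of ℤ_{23}, hence bijective (finite equal-size domain and codomain). In particular ψ is bijective.
Since ψ is bijective, we find the preimage of 10. The inverse of x ↦ x^9 on (ℤ_{23})^× is x ↦ x^5, because 9·5 = 45 = 2·22 + 1 ≡ 1 (mod 22) and x^{22} = 1 for x ≠ 0 (Fermat). So ψ⁻¹(10) = 10^5 mod 23.
Repeated squaring mod 23: 10^1 ≡ 10, 10^2 ≡ 10² = 100 ≡ 8, 10^4 ≡ 8² = 64 ≡ 18. Since 5 = 4 + 1, 10^5 ≡ 18·10: 18·10 = 180 ≡ 19. So 10^5 ≡ 19 (mod 23).
Hence ψ⁻¹(10) = 19.

19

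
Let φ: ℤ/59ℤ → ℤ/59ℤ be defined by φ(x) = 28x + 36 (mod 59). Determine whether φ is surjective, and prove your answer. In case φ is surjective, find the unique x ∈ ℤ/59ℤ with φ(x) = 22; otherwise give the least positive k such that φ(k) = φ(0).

29

Since gcd(28, 59) = 1, 28 is invertible modulo 59. Euclid's algorithm: 59 = 2·28 + 3, 28 = 9·3 + 1; back-substituting gives 1 = 19·28 − 9·59, so 28⁻¹ ≡ 19 (mod 59).
Then y ↦ 19(y − 36) is a two-sided inverse to φ, so every y ∈ ℤ/59ℤ has a preimage.
Thus φ is surjective.
Since φ is surjective, we find φ⁻¹(22): we need 28x ≡ 22 − 36 ≡ 45 (mod 59). Using 28⁻¹ = 19: x ≡ 19·45 = 855 = 14·59 + 29, so x = 29.
Check: φ(29) = 28·29 + 36 = 848 = 14·59 + 22 ≡ 22 (mod 59).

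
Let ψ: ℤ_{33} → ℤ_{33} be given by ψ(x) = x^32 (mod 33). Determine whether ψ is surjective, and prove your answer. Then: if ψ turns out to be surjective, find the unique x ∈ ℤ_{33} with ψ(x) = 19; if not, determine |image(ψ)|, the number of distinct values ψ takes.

12

ψ(4): Repeated squaring mod 33: 4^1 ≡ 4, 4^2 ≡ 4² = 16, 4^4 ≡ 16² = 256 ≡ 25, 4^8 ≡ 25² = 625 ≡ 31, 4^16 ≡ 31² = 961 ≡ 4, 4^32 ≡ 4² = 16. So 4^32 ≡ 16 (mod 33).
ψ(7): Repeated squaring mod 33: 7^1 ≡ 7, 7^2 ≡ 7² = 49 ≡ 16, 7^4 ≡ 16² = 256 ≡ 25, 7^8 ≡ 25² = 625 ≡ 31, 7^16 ≡ 31² = 961 ≡ 4, 7^32 ≡ 4² = 16. So 7^32 ≡ 16 (mod 33).
So ψ(4) = ψ(7) = 16 while 4 ≠ 7, thus ψ is not injective.
A non-injective map from the 33-element set ℤ_{33} to itself takes at most 32 distinct values, so it cannot be surjective. So ψ is not surjective.
Since ψ is not surjective, we determine |image(ψ)|. Computing x^32 mod 33 for each x (by repeated squaring, reducing mod 33 at every step), the values ψ(0), ψ(1), …, ψ(32) are: 0, 1, 4, 9, 16, 25, 3, 16, 31, 15, 1, 22, 12, 4, 31, 27, 25, 25, 27, 31, 4, 12, 22, 1, 15, 31, 16, 3, 25, 16, 9, 4, 1.
The distinct values are {0, 1, 3, 4, 9, 12, 15, 16, 22, 25, 27, 31}; there are 12 of them.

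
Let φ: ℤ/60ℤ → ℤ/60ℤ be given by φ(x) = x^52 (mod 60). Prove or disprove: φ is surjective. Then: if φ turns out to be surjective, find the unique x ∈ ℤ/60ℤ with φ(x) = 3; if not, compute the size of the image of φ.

φ(2): Repeated squaring mod 60: 2^1 ≡ 2, 2^2 ≡ 2² = 4, 2^4 ≡ 4² = 16, 2^8 ≡ 16² = 256 ≡ 16, 2^16 ≡ 16² = 256 ≡ 16, 2^32 ≡ 16² = 256 ≡ 16. Since 52 = 32 + 16 + 4, 2^52 ≡ 16·16·16: 16·16 = 256 ≡ 16, then 16·16 = 256 ≡ 16. So 2^52 ≡ 16 (mod 60).
φ(4): Repeated squaring mod 60: 4^1 ≡ 4, 4^2 ≡ 4² = 16, 4^4 ≡ 16² = 256 ≡ 16, 4^8 ≡ 16² = 256 ≡ 16, 4^16 ≡ 16² = 256 ≡ 16, 4^32 ≡ 16² = 256 ≡ 16. Since 52 = 32 + 16 + 4, 4^52 ≡ 16·16·16: 16·16 = 256 ≡ 16, then 16·16 = 256 ≡ 16. So 4^52 ≡ 16 (mod 60).
So φ(2) = φ(4) = 16 while 2 ≠ 4, therefore φ is not injective.
A non-injective map from the 60-element set ℤ/60ℤ to itself takes at most 59 distinct values, so it cannot be surjective. Therefore φ is not surjective.
Since φ is not surjective, we determine |image(φ)|. Computing x^52 mod 60 for each x (by repeated squaring, reducing mod 60 at every step), the values φ(0), φ(1), …, φ(59) are: 0, 1, 16, 21, 16, 25, 36, 1, 16, 21, 40, 1, 36, 1, 16, 45, 16, 1, 36, 1, 40, 21, 16, 1, 36, 25, 16, 21, 16, 1, 0, 1, 16, 21, 16, 25, 36, 1, 16, 21, 40, 1, 36, 1, 16, 45, 16, 1, 36, 1, 40, 21, 16, 1, 36, 25, 16, 21, 16, 1.
The distinct values are {0, 1, 16, 21, 25, 36, 40, 45}; there are 8 of them.

8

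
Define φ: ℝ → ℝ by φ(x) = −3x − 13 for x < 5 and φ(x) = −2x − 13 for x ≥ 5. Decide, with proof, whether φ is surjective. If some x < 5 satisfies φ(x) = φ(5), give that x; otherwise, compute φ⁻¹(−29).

Both pieces are strictly decreasing (slopes −3 and −2), so each is injective on its own interval.
The left piece maps (−∞, 5) onto (−28, ∞); the right piece maps [5, ∞) onto (−∞, −23].
The union (−28, ∞) ∪ (−∞, −23] covers ℝ, so φ is surjective.
For the follow-up: the images overlap, so an x < 5 with φ(x) = φ(5) exists. φ(5) = −23; solving −3x − 13 = −23 for x < 5 gives x = (−23 + 13)/(−3) = 10/3.

10/3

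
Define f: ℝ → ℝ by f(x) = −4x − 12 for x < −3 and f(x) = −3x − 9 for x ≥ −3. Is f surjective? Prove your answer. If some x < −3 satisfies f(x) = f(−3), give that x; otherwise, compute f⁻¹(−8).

Both pieces are strictly decreasing (slopes −4 and −3), so each is injective on its own interval.
The left piece maps (−∞, −3) onto (0, ∞); the right piece maps [−3, ∞) onto (−∞, 0].
These images together cover ℝ, so f is surjective.
Because the two images are disjoint, no x < −3 has f(x) = f(−3), so we compute f⁻¹(−8): −8 lies in (−∞, 0], so solve −3x − 9 = −8: x = (−8 + 9)/(−3) = −1/3.

-1/3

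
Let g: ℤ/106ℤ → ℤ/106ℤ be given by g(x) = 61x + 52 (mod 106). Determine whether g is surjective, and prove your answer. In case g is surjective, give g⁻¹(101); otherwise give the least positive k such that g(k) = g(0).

Since gcd(61, 106) = 1, 61 is invertible modulo 106. Euclid's algorithm: 106 = 1·61 + 45, 61 = 1·45 + 16, 45 = 2·16 + 13, 16 = 1·13 + 3, 13 = 4·3 + 1; back-substituting gives 1 = 73·61 − 42·106, so 61⁻¹ ≡ 73 (mod 106).
Then y ↦ 73(y − 52) is a two-sided inverse to g, so every y ∈ ℤ/106ℤ has a preimage.
Thus g is surjective.
Since g is surjective, we find g⁻¹(101): we need 61x ≡ 101 − 52 ≡ 49 (mod 106). Using 61⁻¹ = 73: x ≡ 73·49 = 3577 = 33·106 + 79, so x = 79.
Check: g(79) = 61·79 + 52 = 4871 = 45·106 + 101 ≡ 101 (mod 106).

79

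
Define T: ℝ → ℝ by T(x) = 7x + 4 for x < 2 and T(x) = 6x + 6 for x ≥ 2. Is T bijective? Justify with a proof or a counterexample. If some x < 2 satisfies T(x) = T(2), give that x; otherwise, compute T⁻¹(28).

Both pieces are strictly increasing (slopes 7 and 6), so each is injective on its own interval.
The left piece maps (−∞, 2) onto (−∞, 18); the right piece maps [2, ∞) onto [18, ∞).
Since 18 = 18, the images partition ℝ: T is injective and surjective, hence bijective.
Because the two images are disjoint, no x < 2 has T(x) = T(2), so we compute T⁻¹(28): 28 lies in [18, ∞), so solve 6x + 6 = 28: x = (28 − 6)/6 = 11/3.

11/3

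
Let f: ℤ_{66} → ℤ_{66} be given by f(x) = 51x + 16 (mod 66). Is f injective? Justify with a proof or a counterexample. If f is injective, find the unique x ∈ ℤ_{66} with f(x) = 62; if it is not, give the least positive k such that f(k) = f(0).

By definition, injectivity means: for all x_1, x_2 in the domain, f(x_1) = f(x_2) implies x_1 = x_2.
We have gcd(51, 66) = 3 > 1. Taking x_1 = 0 and x_2 = 22: f(0) = 16 and f(22) = 51·22 + 16 = 1138 ≡ 16 (mod 66).
So f(0) = f(22) while 0 ≠ 22, so f is not injective.
Since f is not injective, we find the least positive k with f(k) = f(0): this means 51k ≡ 0 (mod 66), i.e. 66 ∣ 51k. Since gcd(51, 66) = 3, dividing through by 3 this holds exactly when 22 ∣ 17k, and as gcd(17, 22) = 1, exactly when 22 ∣ k.
The smallest positive such k is 22.

22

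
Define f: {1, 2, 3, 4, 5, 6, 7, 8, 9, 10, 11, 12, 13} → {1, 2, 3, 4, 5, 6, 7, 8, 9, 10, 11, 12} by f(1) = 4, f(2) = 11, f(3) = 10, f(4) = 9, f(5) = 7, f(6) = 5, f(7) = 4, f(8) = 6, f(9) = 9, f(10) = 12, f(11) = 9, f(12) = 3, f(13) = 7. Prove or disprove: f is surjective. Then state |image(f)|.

9

No element maps to 1, so f is not surjective.
The image of f is {3, 4, 5, 6, 7, 9, 10, 11, 12}, which has 9 elements.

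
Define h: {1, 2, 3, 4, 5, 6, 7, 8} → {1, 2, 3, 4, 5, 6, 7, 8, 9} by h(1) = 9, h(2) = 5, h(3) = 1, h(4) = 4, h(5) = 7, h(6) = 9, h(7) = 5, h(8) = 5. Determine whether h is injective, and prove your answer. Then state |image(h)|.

h(1) = 9 = h(6) with 1 ≠ 6, so h is not injective.
The image of h is {1, 4, 5, 7, 9}, which has 5 elements.

5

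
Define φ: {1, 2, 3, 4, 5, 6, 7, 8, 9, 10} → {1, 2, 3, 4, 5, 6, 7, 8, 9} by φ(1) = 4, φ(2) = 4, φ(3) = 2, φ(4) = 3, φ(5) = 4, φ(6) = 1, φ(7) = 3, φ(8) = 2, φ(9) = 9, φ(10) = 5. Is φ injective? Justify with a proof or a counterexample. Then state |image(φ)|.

φ(1) = 4 = φ(2) with 1 ≠ 2, so φ is not injective.
The image of φ is {1, 2, 3, 4, 5, 9}, which has 6 elements.

6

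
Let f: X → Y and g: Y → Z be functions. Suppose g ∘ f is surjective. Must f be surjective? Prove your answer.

No. Take X = {1, 2}, Y = {1, 2, 3, 4}, Z = {1}, f(a) = 1 for every a ∈ X, and g(b) = 1 for every b ∈ Y.
Then g ∘ f is surjective onto {1}, but 4 ∈ Y has no preimage under f, so f is not surjective.

not surjective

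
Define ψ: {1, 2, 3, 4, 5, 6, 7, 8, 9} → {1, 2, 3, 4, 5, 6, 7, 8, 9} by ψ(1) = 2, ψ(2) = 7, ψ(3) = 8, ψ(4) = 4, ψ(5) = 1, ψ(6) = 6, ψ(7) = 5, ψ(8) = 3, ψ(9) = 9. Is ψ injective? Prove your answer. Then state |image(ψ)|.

9

The values ψ(1), …, ψ(9) are 2, 7, 8, 4, 1, 6, 5, 3, 9 — all distinct.
So ψ(u) = ψ(v) only when u = v, and ψ is injective.
The image of ψ is {1, 2, 3, 4, 5, 6, 7, 8, 9}, which has 9 elements.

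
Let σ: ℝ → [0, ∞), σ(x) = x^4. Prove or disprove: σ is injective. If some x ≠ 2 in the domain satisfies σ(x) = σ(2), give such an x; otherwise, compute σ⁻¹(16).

σ(2) = 16 = (−2)^4 = σ(−2) (since 4 is even), with 2 ≠ −2. So σ is not injective.
For the follow-up, such an x exists: taking x = −2 ∈ ℝ gives σ(−2) = 16 = σ(2) with −2 ≠ 2.

-2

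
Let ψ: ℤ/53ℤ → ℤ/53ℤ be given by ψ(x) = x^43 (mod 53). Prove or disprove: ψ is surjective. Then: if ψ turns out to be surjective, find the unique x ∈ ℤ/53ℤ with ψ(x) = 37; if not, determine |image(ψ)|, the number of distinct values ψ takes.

Since 53 is prime, the nonzero elements of ℤ/53ℤ form a cyclic group of order 52.
As gcd(43, 52) = 1, raising to the 43rd power is a bijection on this group: if a^43 ≡ b^43 then (ab^{−1})^43 = 1, and the only element of order dividing gcd(43, 52) = 1 is 1, so a = b.
With ψ(0) = 0 this makes ψ injective on all of ℤ/53ℤ, hence bijective (finite equal-size domain and codomain). In particular ψ is surjective.
Since ψ is surjective, we find the preimage of 37. The inverse of x ↦ x^43 on (ℤ/53ℤ)^× is x ↦ x^23, because 43·23 = 989 = 19·52 + 1 ≡ 1 (mod 52) and x^{52} = 1 for x ≠ 0 (Fermat). So ψ⁻¹(37) = 37^23 mod 53.
Repeated squaring mod 53: 37^1 ≡ 37, 37^2 ≡ 37² = 1369 ≡ 44, 37^4 ≡ 44² = 1936 ≡ 28, 37^8 ≡ 28² = 784 ≡ 42, 37^16 ≡ 42² = 1764 ≡ 15. Since 23 = 16 + 4 + 2 + 1, 37^23 ≡ 15·28·44·37: 15·28 = 420 ≡ 49, then 49·44 = 2156 ≡ 36, then 36·37 = 1332 ≡ 7. So 37^23 ≡ 7 (mod 53).
Hence ψ⁻¹(37) = 7.

7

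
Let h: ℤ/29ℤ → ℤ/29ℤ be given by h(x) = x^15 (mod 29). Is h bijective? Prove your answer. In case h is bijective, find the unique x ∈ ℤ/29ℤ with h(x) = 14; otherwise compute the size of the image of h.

Since 29 is prime, the nonzero elements of ℤ/29ℤ form a cyclic group of order 28.
As gcd(15, 28) = 1, raising to the 15th power is a bijection on this group: if s^15 ≡ t^15 then (st^{−1})^15 = 1, and the only element of order dividing gcd(15, 28) = 1 is 1, so s = t.
With h(0) = 0 this makes h injective on all of ℤ/29ℤ, hence bijective (finite equal-size domain and codomain). In particular h is bijective.
Since h is bijective, we find the preimage of 14. The inverse of x ↦ x^15 on (ℤ/29ℤ)^× is x ↦ x^15, because 15·15 = 225 = 8·28 + 1 ≡ 1 (mod 28) and x^{28} = 1 for x ≠ 0 (Fermat). So h⁻¹(14) = 14^15 mod 29.
Repeated squaring mod 29: 14^1 ≡ 14, 14^2 ≡ 14² = 196 ≡ 22, 14^4 ≡ 22² = 484 ≡ 20, 14^8 ≡ 20² = 400 ≡ 23. Since 15 = 8 + 4 + 2 + 1, 14^15 ≡ 23·20·22·14: 23·20 = 460 ≡ 25, then 25·22 = 550 ≡ 28, then 28·14 = 392 ≡ 15. So 14^15 ≡ 15 (mod 29).
Hence h⁻¹(14) = 15.

15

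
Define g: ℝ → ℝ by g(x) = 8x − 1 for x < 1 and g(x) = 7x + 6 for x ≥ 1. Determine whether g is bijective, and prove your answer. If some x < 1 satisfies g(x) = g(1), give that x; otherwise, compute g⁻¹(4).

Both pieces are strictly increasing (slopes 8 and 7), so each is injective on its own interval.
The left piece maps (−∞, 1) onto (−∞, 7); the right piece maps [1, ∞) onto [13, ∞).
The images leave a gap (7 has no preimage), so g is not surjective, hence not bijective.
Because the two images are disjoint, no x < 1 has g(x) = g(1), so we compute g⁻¹(4): 4 lies in (−∞, 7), so solve 8x − 1 = 4: x = (4 + 1)/8 = 5/8.

5/8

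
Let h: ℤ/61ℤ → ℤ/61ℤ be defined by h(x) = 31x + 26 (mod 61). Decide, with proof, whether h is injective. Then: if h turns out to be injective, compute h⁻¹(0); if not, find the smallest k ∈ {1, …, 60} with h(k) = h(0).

If h(u) = h(v), then 31u ≡ 31v (mod 61). Because gcd(31, 61) = 1, we may cancel 31 to get u ≡ v (mod 61).
Therefore h is injective.
We now compute 31⁻¹ mod 61 explicitly. Euclid's algorithm: 61 = 1·31 + 30, 31 = 1·30 + 1; back-substituting gives 1 = 2·31 − 1·61, so 31⁻¹ ≡ 2 (mod 61).
Since h is injective, we compute h⁻¹(0): solve 31x + 26 ≡ 0 (mod 61), i.e. 31x ≡ 35 (mod 61).
Multiplying by 31⁻¹ = 2 gives x ≡ 2·35 = 70 = 1·61 + 9 ≡ 9 (mod 61).
Check: h(9) = 31·9 + 26 = 305 = 5·61 + 0 ≡ 0 (mod 61).

9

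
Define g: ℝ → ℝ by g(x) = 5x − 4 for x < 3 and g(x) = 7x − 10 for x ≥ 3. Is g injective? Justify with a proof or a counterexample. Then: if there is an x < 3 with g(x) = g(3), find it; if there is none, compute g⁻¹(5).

Both pieces are strictly increasing (slopes 5 and 7), so each is injective on its own interval.
The left piece maps (−∞, 3) onto (−∞, 11); the right piece maps [3, ∞) onto [11, ∞).
These images are disjoint, so no value is attained by both pieces. Hence g is injective.
Because the two images are disjoint, no x < 3 has g(x) = g(3), so we compute g⁻¹(5): 5 lies in (−∞, 11), so solve 5x − 4 = 5: x = (5 + 4)/5 = 9/5.

9/5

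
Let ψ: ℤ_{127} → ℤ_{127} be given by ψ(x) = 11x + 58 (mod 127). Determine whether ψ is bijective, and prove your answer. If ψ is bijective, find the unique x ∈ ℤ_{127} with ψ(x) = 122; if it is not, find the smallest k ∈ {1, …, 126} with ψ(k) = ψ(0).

Suppose ψ(x_1) = ψ(x_2) in ℤ_{127}. Then 11x_1 + 58 ≡ 11x_2 + 58 (mod 127), thus 11(x_1 − x_2) ≡ 0 (mod 127).
Since gcd(11, 127) = 1, 11 is invertible modulo 127, therefore x_1 − x_2 ≡ 0 (mod 127), i.e. x_1 = x_2.
We now compute 11⁻¹ mod 127 explicitly. Euclid's algorithm: 127 = 11·11 + 6, 11 = 1·6 + 5, 6 = 1·5 + 1; back-substituting gives 1 = 104·11 − 9·127, so 11⁻¹ ≡ 104 (mod 127).
For any y ∈ ℤ_{127}, x = 104(y − 58) mod 127 satisfies ψ(x) = 11·104(y − 58) + 58 ≡ y (since 11·104 ≡ 1 mod 127). So every y has a preimage.
So ψ is bijective.
Since ψ is bijective, we compute ψ⁻¹(122): solve 11x + 58 ≡ 122 (mod 127), i.e. 11x ≡ 64 (mod 127).
Multiplying by 11⁻¹ = 104 gives x ≡ 104·64 = 6656 = 52·127 + 52 ≡ 52 (mod 127).
Check: ψ(52) = 11·52 + 58 = 630 = 4·127 + 122 ≡ 122 (mod 127).

52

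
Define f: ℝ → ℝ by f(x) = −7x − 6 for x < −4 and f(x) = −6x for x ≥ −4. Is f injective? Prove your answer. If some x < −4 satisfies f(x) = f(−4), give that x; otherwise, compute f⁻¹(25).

Both pieces are strictly decreasing (slopes −7 and −6), so each is injective on its own interval.
The left piece maps (−∞, −4) onto (22, ∞); the right piece maps [−4, ∞) onto (−∞, 24].
These images overlap. In particular f(−4) = 24 (right piece), and solving −7x − 6 = 24 on the left piece gives x = −30/7 < −4.
So f(−30/7) = f(−4) with −30/7 ≠ −4, and f is not injective. This x = −30/7 is the requested value below −4.

-30/7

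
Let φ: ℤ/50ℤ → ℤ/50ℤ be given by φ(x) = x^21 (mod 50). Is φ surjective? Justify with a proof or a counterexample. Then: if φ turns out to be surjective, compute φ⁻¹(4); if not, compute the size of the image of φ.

φ(0) = 0^21 = 0.
φ(10): Repeated squaring mod 50: 10^1 ≡ 10, 10^2 ≡ 10² = 100 ≡ 0, 10^4 ≡ 0² = 0, 10^8 ≡ 0² = 0, 10^16 ≡ 0² = 0. Since 21 = 16 + 4 + 1, 10^21 ≡ 0·0·10: 0·0 = 0, then 0·10 = 0. So 10^21 ≡ 0 (mod 50).
So φ(0) = φ(10) = 0 while 0 ≠ 10, thus φ is not injective.
A non-injective map from the 50-element set ℤ/50ℤ to itself takes at most 49 distinct values, so it cannot be surjective. Hence φ is not surjective.
Since φ is not surjective, we determine |image(φ)|. Computing x^21 mod 50 for each x (by repeated squaring, reducing mod 50 at every step), the values φ(0), φ(1), …, φ(49) are: 0, 1, 2, 3, 4, 25, 6, 7, 8, 9, 0, 11, 12, 13, 14, 25, 16, 17, 18, 19, 0, 21, 22, 23, 24, 25, 26, 27, 28, 29, 0, 31, 32, 33, 34, 25, 36, 37, 38, 39, 0, 41, 42, 43, 44, 25, 46, 47, 48, 49.
The distinct values are {0, 1, 2, 3, 4, 6, 7, 8, 9, 11, 12, 13, 14, 16, 17, 18, 19, 21, 22, 23, 24, 25, 26, 27, 28, 29, 31, 32, 33, 34, 36, 37, 38, 39, 41, 42, 43, 44, 46, 47, 48, 49}; there are 42 of them.

42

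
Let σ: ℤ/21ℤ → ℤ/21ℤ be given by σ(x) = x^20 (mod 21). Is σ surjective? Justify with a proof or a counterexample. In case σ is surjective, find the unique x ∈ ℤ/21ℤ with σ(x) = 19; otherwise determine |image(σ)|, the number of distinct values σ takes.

σ(2): Repeated squaring mod 21: 2^1 ≡ 2, 2^2 ≡ 2² = 4, 2^4 ≡ 4² = 16, 2^8 ≡ 16² = 256 ≡ 4, 2^16 ≡ 4² = 16. Since 20 = 16 + 4, 2^20 ≡ 16·16: 16·16 = 256 ≡ 4. So 2^20 ≡ 4 (mod 21).
σ(5): Repeated squaring mod 21: 5^1 ≡ 5, 5^2 ≡ 5² = 25 ≡ 4, 5^4 ≡ 4² = 16, 5^8 ≡ 16² = 256 ≡ 4, 5^16 ≡ 4² = 16. Since 20 = 16 + 4, 5^20 ≡ 16·16: 16·16 = 256 ≡ 4. So 5^20 ≡ 4 (mod 21).
So σ(2) = σ(5) = 4 while 2 ≠ 5, thus σ is not injective.
A non-injective map from the 21-element set ℤ/21ℤ to itself takes at most 20 distinct values, so it cannot be surjective. Therefore σ is not surjective.
Since σ is not surjective, we determine |image(σ)|. Computing x^20 mod 21 for each x (by repeated squaring, reducing mod 21 at every step), the values σ(0), σ(1), …, σ(20) are: 0, 1, 4, 9, 16, 4, 15, 7, 1, 18, 16, 16, 18, 1, 7, 15, 4, 16, 9, 4, 1.
The distinct values are {0, 1, 4, 7, 9, 15, 16, 18}; there are 8 of them.

8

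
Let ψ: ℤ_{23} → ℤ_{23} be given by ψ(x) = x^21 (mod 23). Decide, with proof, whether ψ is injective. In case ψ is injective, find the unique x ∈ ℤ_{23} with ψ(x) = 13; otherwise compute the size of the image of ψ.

Since 23 is prime, the nonzero elements of ℤ_{23} form a cyclic group of order 22.
As gcd(21, 22) = 1, raising to the 21st power is a bijection on this group: if x_1^21 ≡ x_2^21 then (x_1x_2^{−1})^21 = 1, and the only element of order dividing gcd(21, 22) = 1 is 1, so x_1 = x_2.
With ψ(0) = 0 this makes ψ injective on all of ℤ_{23}, hence bijective (finite equal-size domain and codomain). In particular ψ is injective.
Since ψ is injective, we find the preimage of 13. The inverse of x ↦ x^21 on (ℤ_{23})^× is x ↦ x^21, because 21·21 = 441 = 20·22 + 1 ≡ 1 (mod 22) and x^{22} = 1 for x ≠ 0 (Fermat). So ψ⁻¹(13) = 13^21 mod 23.
Repeated squaring mod 23: 13^1 ≡ 13, 13^2 ≡ 13² = 169 ≡ 8, 13^4 ≡ 8² = 64 ≡ 18, 13^8 ≡ 18² = 324 ≡ 2, 13^16 ≡ 2² = 4. Since 21 = 16 + 4 + 1, 13^21 ≡ 4·18·13: 4·18 = 72 ≡ 3, then 3·13 = 39 ≡ 16. So 13^21 ≡ 16 (mod 23).
Hence ψ⁻¹(13) = 16.

16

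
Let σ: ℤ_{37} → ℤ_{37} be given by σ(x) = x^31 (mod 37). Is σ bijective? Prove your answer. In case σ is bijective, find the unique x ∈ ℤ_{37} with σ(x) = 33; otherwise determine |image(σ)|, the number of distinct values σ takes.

Since 37 is prime, the nonzero elements of ℤ_{37} form a cyclic group of order 36.
As gcd(31, 36) = 1, raising to the 31st power is a bijection on this group: if u^31 ≡ v^31 then (uv^{−1})^31 = 1, and the only element of order dividing gcd(31, 36) = 1 is 1, so u = v.
With σ(0) = 0 this makes σ injective on all of ℤ_{37}, hence bijective (finite equal-size domain and codomain). In particular σ is bijective.
Since σ is bijective, we find the preimage of 33. The inverse of x ↦ x^31 on (ℤ_{37})^× is x ↦ x^7, because 31·7 = 217 = 6·36 + 1 ≡ 1 (mod 36) and x^{36} = 1 for x ≠ 0 (Fermat). So σ⁻¹(33) = 33^7 mod 37.
Repeated squaring mod 37: 33^1 ≡ 33, 33^2 ≡ 33² = 1089 ≡ 16, 33^4 ≡ 16² = 256 ≡ 34. Since 7 = 4 + 2 + 1, 33^7 ≡ 34·16·33: 34·16 = 544 ≡ 26, then 26·33 = 858 ≡ 7. So 33^7 ≡ 7 (mod 37).
Hence σ⁻¹(33) = 7.

7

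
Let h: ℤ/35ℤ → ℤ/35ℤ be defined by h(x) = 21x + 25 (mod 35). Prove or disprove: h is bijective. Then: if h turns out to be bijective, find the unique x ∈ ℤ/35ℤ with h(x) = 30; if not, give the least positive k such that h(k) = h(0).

5

We have gcd(21, 35) = 7 > 1. Taking u = 0 and v = 5: h(0) = 25 and h(5) = 21·5 + 25 = 130 ≡ 25 (mod 35).
So h(0) = h(5) while 0 ≠ 5, so h is not injective, hence not bijective.
Since h is not bijective, we find the least positive k with h(k) = h(0): this means 21k ≡ 0 (mod 35), i.e. 35 ∣ 21k. Since gcd(21, 35) = 7, dividing through by 7 this holds exactly when 5 ∣ 3k, and as gcd(3, 5) = 1, exactly when 5 ∣ k.
The smallest positive such k is 5.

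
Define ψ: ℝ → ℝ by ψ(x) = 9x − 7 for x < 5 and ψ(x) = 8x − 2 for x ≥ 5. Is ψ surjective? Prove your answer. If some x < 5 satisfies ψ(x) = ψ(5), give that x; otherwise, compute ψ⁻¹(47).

49/8

Both pieces are strictly increasing (slopes 9 and 8), so each is injective on its own interval.
The left piece maps (−∞, 5) onto (−∞, 38); the right piece maps [5, ∞) onto [38, ∞).
These images together cover ℝ, so ψ is surjective.
Because the two images are disjoint, no x < 5 has ψ(x) = ψ(5), so we compute ψ⁻¹(47): 47 lies in [38, ∞), so solve 8x − 2 = 47: x = (47 + 2)/8 = 49/8.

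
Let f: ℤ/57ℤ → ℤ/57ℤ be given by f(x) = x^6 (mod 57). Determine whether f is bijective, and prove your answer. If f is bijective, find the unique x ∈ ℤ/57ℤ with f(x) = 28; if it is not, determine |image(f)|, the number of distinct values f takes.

f(2): Repeated squaring mod 57: 2^1 ≡ 2, 2^2 ≡ 2² = 4, 2^4 ≡ 4² = 16. Since 6 = 4 + 2, 2^6 ≡ 16·4: 16·4 = 64 ≡ 7. So 2^6 ≡ 7 (mod 57).
f(5): Repeated squaring mod 57: 5^1 ≡ 5, 5^2 ≡ 5² = 25, 5^4 ≡ 25² = 625 ≡ 55. Since 6 = 4 + 2, 5^6 ≡ 55·25: 55·25 = 1375 ≡ 7. So 5^6 ≡ 7 (mod 57).
So f(2) = f(5) = 7 while 2 ≠ 5, thus f is not injective, hence not bijective.
Since f is not bijective, we determine |image(f)|. Computing x^6 mod 57 for each x (by repeated squaring, reducing mod 57 at every step), the values f(0), f(1), …, f(56) are: 0, 1, 7, 45, 49, 7, 30, 1, 1, 30, 49, 1, 39, 49, 7, 30, 7, 7, 39, 19, 1, 45, 7, 49, 45, 49, 1, 39, 49, 49, 39, 1, 49, 45, 49, 7, 45, 1, 19, 39, 7, 7, 30, 7, 49, 39, 1, 49, 30, 1, 1, 30, 7, 49, 45, 7, 1.
The distinct values are {0, 1, 7, 19, 30, 39, 45, 49}; there are 8 of them.

8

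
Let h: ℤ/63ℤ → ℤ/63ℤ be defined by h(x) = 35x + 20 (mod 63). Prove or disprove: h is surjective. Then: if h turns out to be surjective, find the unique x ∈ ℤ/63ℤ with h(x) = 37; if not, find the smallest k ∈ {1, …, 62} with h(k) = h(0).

Since gcd(35, 63) = 7, we have 35x ≡ 0 (mod 7) for all x, so h(x) ≡ 6 (mod 7).
But 0 ≢ 6 (mod 7), so 0 ∈ ℤ/63ℤ has no preimage. Hence h is not surjective.
Since h is not surjective, we find the least positive k with h(k) = h(0): this means 35k ≡ 0 (mod 63), i.e. 63 ∣ 35k. Since gcd(35, 63) = 7, dividing through by 7 this holds exactly when 9 ∣ 5k, and as gcd(5, 9) = 1, exactly when 9 ∣ k.
The smallest positive such k is 9.

9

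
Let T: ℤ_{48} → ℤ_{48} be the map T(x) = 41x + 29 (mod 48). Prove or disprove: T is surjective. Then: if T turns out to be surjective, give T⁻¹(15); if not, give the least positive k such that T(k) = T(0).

2

By definition, T is surjective if every y in the codomain equals T(x) for some x in the domain.
Since gcd(41, 48) = 1, 41 is invertible modulo 48. Euclid's algorithm: 48 = 1·41 + 7, 41 = 5·7 + 6, 7 = 1·6 + 1; back-substituting gives 1 = 41·41 − 35·48, so 41⁻¹ ≡ 41 (mod 48).
For any y ∈ ℤ_{48}, x = 41(y − 29) mod 48 satisfies T(x) = 41·41(y − 29) + 29 ≡ y (since 41·41 ≡ 1 mod 48). So every y has a preimage.
Thus T is surjective.
Since T is surjective, we find T⁻¹(15): we need 41x ≡ 15 − 29 ≡ 34 (mod 48). Using 41⁻¹ = 41: x ≡ 41·34 = 1394 = 29·48 + 2, so x = 2.
Check: T(2) = 41·2 + 29 = 111 = 2·48 + 15 ≡ 15 (mod 48).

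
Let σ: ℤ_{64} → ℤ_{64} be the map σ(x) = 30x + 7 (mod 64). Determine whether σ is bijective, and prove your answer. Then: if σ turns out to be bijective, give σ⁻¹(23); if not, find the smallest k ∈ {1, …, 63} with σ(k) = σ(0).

32

We have gcd(30, 64) = 2 > 1. Taking x_1 = 0 and x_2 = 32: σ(0) = 7 and σ(32) = 30·32 + 7 = 967 ≡ 7 (mod 64).
So σ(0) = σ(32) while 0 ≠ 32, thus σ is not injective, hence not bijective.
Since σ is not bijective, we find the least positive k with σ(k) = σ(0): this means 30k ≡ 0 (mod 64), i.e. 64 ∣ 30k. Since gcd(30, 64) = 2, dividing through by 2 this holds exactly when 32 ∣ 15k, and as gcd(15, 32) = 1, exactly when 32 ∣ k.
The smallest positive such k is 32.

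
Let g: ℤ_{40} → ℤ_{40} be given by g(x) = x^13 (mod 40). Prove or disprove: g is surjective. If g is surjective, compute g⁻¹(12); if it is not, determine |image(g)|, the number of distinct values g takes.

25

g(0) = 0^13 = 0.
g(10): Repeated squaring mod 40: 10^1 ≡ 10, 10^2 ≡ 10² = 100 ≡ 20, 10^4 ≡ 20² = 400 ≡ 0, 10^8 ≡ 0² = 0. Since 13 = 8 + 4 + 1, 10^13 ≡ 0·0·10: 0·0 = 0, then 0·10 = 0. So 10^13 ≡ 0 (mod 40).
So g(0) = g(10) = 0 while 0 ≠ 10, hence g is not injective.
A non-injective map from the 40-element set ℤ_{40} to itself takes at most 39 distinct values, so it cannot be surjective. So g is not surjective.
Since g is not surjective, we determine |image(g)|. Computing x^13 mod 40 for each x (by repeated squaring, reducing mod 40 at every step), the values g(0), g(1), …, g(39) are: 0, 1, 32, 3, 24, 5, 16, 7, 8, 9, 0, 11, 32, 13, 24, 15, 16, 17, 8, 19, 0, 21, 32, 23, 24, 25, 16, 27, 8, 29, 0, 31, 32, 33, 24, 35, 16, 37, 8, 39.
The distinct values are {0, 1, 3, 5, 7, 8, 9, 11, 13, 15, 16, 17, 19, 21, 23, 24, 25, 27, 29, 31, 32, 33, 35, 37, 39}; there are 25 of them.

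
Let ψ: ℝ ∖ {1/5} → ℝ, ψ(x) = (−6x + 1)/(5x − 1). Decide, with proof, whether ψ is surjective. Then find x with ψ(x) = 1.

2/11

If ψ(x) = −6/5, cross-multiplying gives 5(−6x + 1) = −6(5x − 1), which simplifies to 5 = 6 — false.  So −6/5 has no preimage and ψ is not surjective.
Solving ψ(x) = 1: cross-multiplying gives −6x + 1 = 1(5x − 1), which rearranges to −11x = −2, so x = 2/11.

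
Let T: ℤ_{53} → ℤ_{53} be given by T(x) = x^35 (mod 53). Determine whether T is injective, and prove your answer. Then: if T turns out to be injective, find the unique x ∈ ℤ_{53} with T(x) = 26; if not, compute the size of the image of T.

33

Since 53 is prime, the nonzero elements of ℤ_{53} form a cyclic group of order 52.
As gcd(35, 52) = 1, raising to the 35th power is a bijection on this group: if s^35 ≡ t^35 then (st^{−1})^35 = 1, and the only element of order dividing gcd(35, 52) = 1 is 1, so s = t.
With T(0) = 0 this makes T injective on all of ℤ_{53}, hence bijective (finite equal-size domain and codomain). In particular T is injective.
Since T is injective, we find the preimage of 26. The inverse of x ↦ x^35 on (ℤ_{53})^× is x ↦ x^3, because 35·3 = 105 = 2·52 + 1 ≡ 1 (mod 52) and x^{52} = 1 for x ≠ 0 (Fermat). So T⁻¹(26) = 26^3 mod 53.
Repeated squaring mod 53: 26^1 ≡ 26, 26^2 ≡ 26² = 676 ≡ 40. Since 3 = 2 + 1, 26^3 ≡ 40·26: 40·26 = 1040 ≡ 33. So 26^3 ≡ 33 (mod 53).
Hence T⁻¹(26) = 33.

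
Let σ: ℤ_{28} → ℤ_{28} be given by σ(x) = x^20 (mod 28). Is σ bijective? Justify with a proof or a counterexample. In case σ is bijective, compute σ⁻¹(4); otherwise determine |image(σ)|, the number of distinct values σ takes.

8

σ(6): Repeated squaring mod 28: 6^1 ≡ 6, 6^2 ≡ 6² = 36 ≡ 8, 6^4 ≡ 8² = 64 ≡ 8, 6^8 ≡ 8² = 64 ≡ 8, 6^16 ≡ 8² = 64 ≡ 8. Since 20 = 16 + 4, 6^20 ≡ 8·8: 8·8 = 64 ≡ 8. So 6^20 ≡ 8 (mod 28).
σ(8): Repeated squaring mod 28: 8^1 ≡ 8, 8^2 ≡ 8² = 64 ≡ 8, 8^4 ≡ 8² = 64 ≡ 8, 8^8 ≡ 8² = 64 ≡ 8, 8^16 ≡ 8² = 64 ≡ 8. Since 20 = 16 + 4, 8^20 ≡ 8·8: 8·8 = 64 ≡ 8. So 8^20 ≡ 8 (mod 28).
So σ(6) = σ(8) = 8 while 6 ≠ 8, so σ is not injective, hence not bijective.
Since σ is not bijective, we determine |image(σ)|. Computing x^20 mod 28 for each x (by repeated squaring, reducing mod 28 at every step), the values σ(0), σ(1), …, σ(27) are: 0, 1, 4, 9, 16, 25, 8, 21, 8, 25, 16, 9, 4, 1, 0, 1, 4, 9, 16, 25, 8, 21, 8, 25, 16, 9, 4, 1.
The distinct values are {0, 1, 4, 8, 9, 16, 21, 25}; there are 8 of them.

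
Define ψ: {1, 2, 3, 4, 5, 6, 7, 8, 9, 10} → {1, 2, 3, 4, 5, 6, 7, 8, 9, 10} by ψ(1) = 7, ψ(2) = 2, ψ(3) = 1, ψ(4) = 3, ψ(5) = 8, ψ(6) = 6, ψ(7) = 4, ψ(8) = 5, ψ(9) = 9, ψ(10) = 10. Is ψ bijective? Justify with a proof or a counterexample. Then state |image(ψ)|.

10

The values 7, 2, 1, 3, 8, 6, 4, 5, 9, 10 are a permutation of {1, 2, 3, 4, 5, 6, 7, 8, 9, 10}: each element appears exactly once.
So ψ is injective and surjective, hence bijective.
The image of ψ is {1, 2, 3, 4, 5, 6, 7, 8, 9, 10}, which has 10 elements.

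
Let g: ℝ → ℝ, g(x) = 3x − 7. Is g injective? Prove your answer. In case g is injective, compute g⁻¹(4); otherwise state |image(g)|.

Recall: g is injective when g(u) = g(v) forces u = v.
Suppose g(u) = g(v). Then 3u − 7 = 3v − 7, thus 3u = 3v, hence u = v.
So g is injective.
Since g is injective, we compute g⁻¹(4) = (4 + 7)/3 = 11/3.

11/3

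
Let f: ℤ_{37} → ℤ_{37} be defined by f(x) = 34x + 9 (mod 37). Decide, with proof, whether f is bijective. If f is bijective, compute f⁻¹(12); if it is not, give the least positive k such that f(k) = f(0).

36

By definition, injectivity means: for all x_1, x_2 in the domain, f(x_1) = f(x_2) implies x_1 = x_2.
Suppose f(x_1) = f(x_2) in ℤ_{37}. Then 34x_1 + 9 ≡ 34x_2 + 9 (mod 37), therefore 34(x_1 − x_2) ≡ 0 (mod 37).
Since gcd(34, 37) = 1, 34 is invertible modulo 37, therefore x_1 − x_2 ≡ 0 (mod 37), i.e. x_1 = x_2.
We now compute 34⁻¹ mod 37 explicitly. Euclid's algorithm: 37 = 1·34 + 3, 34 = 11·3 + 1; back-substituting gives 1 = 12·34 − 11·37, so 34⁻¹ ≡ 12 (mod 37).
Then y ↦ 12(y − 9) is a two-sided inverse to f, so every y ∈ ℤ_{37} has a preimage.
Therefore f is bijective.
Since f is bijective, we compute f⁻¹(12): solve 34x + 9 ≡ 12 (mod 37), i.e. 34x ≡ 3 (mod 37).
Multiplying by 34⁻¹ = 12 gives x ≡ 12·3 = 36 ≡ 36 (mod 37).
Check: f(36) = 34·36 + 9 = 1233 = 33·37 + 12 ≡ 12 (mod 37).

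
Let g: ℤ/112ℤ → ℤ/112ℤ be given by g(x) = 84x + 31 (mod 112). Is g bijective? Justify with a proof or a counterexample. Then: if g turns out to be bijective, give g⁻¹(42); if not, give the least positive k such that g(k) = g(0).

By definition, injectivity means: for all a, b in the domain, g(a) = g(b) implies a = b.
We have gcd(84, 112) = 28 > 1. Taking a = 0 and b = 4: g(0) = 31 and g(4) = 84·4 + 31 = 367 ≡ 31 (mod 112).
So g(0) = g(4) while 0 ≠ 4, therefore g is not injective, hence not bijective.
Since g is not bijective, we find the least positive k with g(k) = g(0): this means 84k ≡ 0 (mod 112), i.e. 112 ∣ 84k. Since gcd(84, 112) = 28, dividing through by 28 this holds exactly when 4 ∣ 3k, and as gcd(3, 4) = 1, exactly when 4 ∣ k.
The smallest positive such k is 4.

4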